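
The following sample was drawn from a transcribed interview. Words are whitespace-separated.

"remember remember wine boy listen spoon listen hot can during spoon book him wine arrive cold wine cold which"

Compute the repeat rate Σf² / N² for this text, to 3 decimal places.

Frequencies: wine:3, remember:2, listen:2, spoon:2, cold:2, boy:1, hot:1, can:1, during:1, book:1, him:1, arrive:1, which:1
Σf² = 33; N² = 361
Repeat rate = 33 / 361 = 0.091

0.091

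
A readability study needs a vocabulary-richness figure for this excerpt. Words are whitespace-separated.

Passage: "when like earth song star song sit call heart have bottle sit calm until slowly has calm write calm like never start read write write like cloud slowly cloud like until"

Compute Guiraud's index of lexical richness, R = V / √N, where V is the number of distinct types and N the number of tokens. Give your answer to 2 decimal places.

N = 31, V = 19.
√N = 5.567764
R = 19 / 5.567764 = 3.41

3.41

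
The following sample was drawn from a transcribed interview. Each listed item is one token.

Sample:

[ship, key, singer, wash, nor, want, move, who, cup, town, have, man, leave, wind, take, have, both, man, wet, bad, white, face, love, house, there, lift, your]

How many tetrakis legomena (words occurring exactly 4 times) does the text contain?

Frequencies: have:2, man:2, ship:1, key:1, singer:1, wash:1, nor:1, want:1, move:1, who:1, cup:1, town:1, leave:1, wind:1, take:1, both:1, wet:1, bad:1, white:1, face:1, … (5 more, each freq 1)
Words with frequency 4: (none)

0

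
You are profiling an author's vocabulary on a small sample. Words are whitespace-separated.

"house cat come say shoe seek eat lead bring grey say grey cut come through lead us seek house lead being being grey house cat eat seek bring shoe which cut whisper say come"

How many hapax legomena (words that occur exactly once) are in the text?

4

Frequencies: house:3, come:3, say:3, seek:3, lead:3, grey:3, cat:2, shoe:2, eat:2, bring:2, cut:2, being:2, through:1, us:1, which:1, whisper:1
Hapax (freq=1): through, us, which, whisper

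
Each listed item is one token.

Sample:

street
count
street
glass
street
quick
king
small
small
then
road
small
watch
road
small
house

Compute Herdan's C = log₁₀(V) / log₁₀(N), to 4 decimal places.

N = 16, V = 10.
log₁₀(V) = 1.000000, log₁₀(N) = 1.204120
C = 1.000000 / 1.204120 = 0.8305

0.8305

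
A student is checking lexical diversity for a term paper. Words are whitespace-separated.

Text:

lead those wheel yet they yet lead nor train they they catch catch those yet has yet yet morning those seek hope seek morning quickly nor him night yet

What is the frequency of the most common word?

6

Frequencies: yet:6, those:3, they:3, lead:2, nor:2, catch:2, morning:2, seek:2, wheel:1, train:1, has:1, hope:1, quickly:1, him:1, night:1
Most common: 'yet' with frequency 6.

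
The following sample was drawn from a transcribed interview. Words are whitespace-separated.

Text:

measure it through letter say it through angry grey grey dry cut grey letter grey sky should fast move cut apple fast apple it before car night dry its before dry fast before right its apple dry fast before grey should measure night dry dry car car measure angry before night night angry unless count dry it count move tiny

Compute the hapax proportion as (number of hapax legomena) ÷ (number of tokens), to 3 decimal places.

0.083

Frequencies: dry:7, grey:5, before:5, it:4, fast:4, night:4, measure:3, angry:3, apple:3, car:3, through:2, letter:2, cut:2, should:2, move:2, its:2, count:2, say:1, sky:1, right:1, … (2 more, each freq 1)
Hapax count = 5; token count = 60.
Ratio = 5 / 60 = 0.083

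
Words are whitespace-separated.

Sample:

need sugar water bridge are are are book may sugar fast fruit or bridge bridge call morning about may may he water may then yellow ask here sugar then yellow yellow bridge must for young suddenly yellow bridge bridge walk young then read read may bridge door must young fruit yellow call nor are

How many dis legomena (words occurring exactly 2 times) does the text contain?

5

Frequencies: bridge:7, may:5, yellow:5, are:4, sugar:3, then:3, young:3, water:2, fruit:2, call:2, must:2, read:2, need:1, book:1, fast:1, or:1, morning:1, about:1, he:1, ask:1, … (6 more, each freq 1)
Words with frequency 2: call, fruit, must, read, water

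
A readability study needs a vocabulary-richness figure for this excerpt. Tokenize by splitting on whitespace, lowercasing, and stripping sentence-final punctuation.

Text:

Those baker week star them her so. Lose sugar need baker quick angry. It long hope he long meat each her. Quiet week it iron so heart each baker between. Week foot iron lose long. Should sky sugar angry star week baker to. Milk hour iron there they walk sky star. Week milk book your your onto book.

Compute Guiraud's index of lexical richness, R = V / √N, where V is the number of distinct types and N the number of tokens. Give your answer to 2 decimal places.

4.46

N = 58, V = 34.
√N = 7.615773
R = 34 / 7.615773 = 4.46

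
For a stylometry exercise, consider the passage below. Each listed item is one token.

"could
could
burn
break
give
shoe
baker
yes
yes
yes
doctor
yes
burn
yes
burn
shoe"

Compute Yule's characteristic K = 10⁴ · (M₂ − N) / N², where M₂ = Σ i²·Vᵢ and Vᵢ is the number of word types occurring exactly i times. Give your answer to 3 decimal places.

1171.875

Frequencies: yes:5, burn:3, could:2, shoe:2, break:1, give:1, baker:1, doctor:1
N = 16. Frequency spectrum: V_1=4, V_2=2, V_3=1, V_5=1
M₂ = 1²·4 + 2²·2 + 3²·1 + 5²·1 = 46
K = 10000 × (46 − 16) / 16² = 1171.875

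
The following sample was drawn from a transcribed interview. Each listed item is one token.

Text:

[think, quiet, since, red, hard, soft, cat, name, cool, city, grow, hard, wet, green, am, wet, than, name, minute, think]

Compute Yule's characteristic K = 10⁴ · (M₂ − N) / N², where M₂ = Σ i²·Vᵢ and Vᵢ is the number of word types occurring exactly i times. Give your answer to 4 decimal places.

Frequencies: think:2, hard:2, name:2, wet:2, quiet:1, since:1, red:1, soft:1, cat:1, cool:1, city:1, grow:1, green:1, am:1, than:1, minute:1
N = 20. Frequency spectrum: V_1=12, V_2=4
M₂ = 1²·12 + 2²·4 = 28
K = 10000 × (28 − 20) / 20² = 200.0000

200.0000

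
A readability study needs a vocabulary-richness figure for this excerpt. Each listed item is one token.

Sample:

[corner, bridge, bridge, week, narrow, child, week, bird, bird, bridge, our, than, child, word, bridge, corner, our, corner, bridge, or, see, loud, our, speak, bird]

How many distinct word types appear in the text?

13

Distinct types: {bird, bridge, child, corner, loud, narrow, or, our, see, speak, than, week, word}
V = 13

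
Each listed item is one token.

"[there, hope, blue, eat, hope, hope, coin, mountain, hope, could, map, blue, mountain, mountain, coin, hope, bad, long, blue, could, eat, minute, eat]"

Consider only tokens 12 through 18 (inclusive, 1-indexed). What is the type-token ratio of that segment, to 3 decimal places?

0.857

Segment tokens 12–18: blue, mountain, mountain, coin, hope, bad, long
Segment N = 7, segment V = 6.
TTR = 6 / 7 = 0.857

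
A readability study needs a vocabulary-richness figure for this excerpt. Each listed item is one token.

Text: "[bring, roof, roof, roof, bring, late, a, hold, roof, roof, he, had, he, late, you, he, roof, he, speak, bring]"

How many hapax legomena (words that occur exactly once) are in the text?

5

Frequencies: roof:6, he:4, bring:3, late:2, a:1, hold:1, had:1, you:1, speak:1
Hapax (freq=1): a, had, hold, speak, you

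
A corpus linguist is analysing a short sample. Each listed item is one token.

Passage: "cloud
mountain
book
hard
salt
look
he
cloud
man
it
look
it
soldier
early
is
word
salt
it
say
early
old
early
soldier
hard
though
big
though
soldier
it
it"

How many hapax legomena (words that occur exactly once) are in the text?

Frequencies: it:5, soldier:3, early:3, cloud:2, hard:2, salt:2, look:2, though:2, mountain:1, book:1, he:1, man:1, is:1, word:1, say:1, old:1, big:1
Hapax (freq=1): big, book, he, is, man, mountain, old, say, word

9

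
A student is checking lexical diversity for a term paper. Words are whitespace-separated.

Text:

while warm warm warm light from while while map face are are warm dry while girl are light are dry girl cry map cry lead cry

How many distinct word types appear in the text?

Distinct types: {are, cry, dry, face, from, girl, lead, light, map, warm, while}
V = 11

11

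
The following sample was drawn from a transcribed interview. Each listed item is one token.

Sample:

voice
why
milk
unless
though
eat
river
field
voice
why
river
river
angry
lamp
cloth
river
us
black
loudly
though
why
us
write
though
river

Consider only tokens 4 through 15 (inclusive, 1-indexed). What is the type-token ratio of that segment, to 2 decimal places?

0.83

Segment tokens 4–15: unless, though, eat, river, field, voice, why, river, river, angry, lamp, cloth
Segment N = 12, segment V = 10.
TTR = 10 / 12 = 0.83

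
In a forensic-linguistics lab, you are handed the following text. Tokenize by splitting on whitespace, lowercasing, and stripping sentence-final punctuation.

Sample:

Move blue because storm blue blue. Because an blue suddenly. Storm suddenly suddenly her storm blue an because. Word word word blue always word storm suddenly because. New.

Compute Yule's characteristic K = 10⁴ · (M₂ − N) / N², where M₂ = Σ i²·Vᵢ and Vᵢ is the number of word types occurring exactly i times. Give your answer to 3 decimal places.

1020.408

Frequencies: blue:6, because:4, storm:4, suddenly:4, word:4, an:2, move:1, her:1, always:1, new:1
N = 28. Frequency spectrum: V_1=4, V_2=1, V_4=4, V_6=1
M₂ = 1²·4 + 2²·1 + 4²·4 + 6²·1 = 108
K = 10000 × (108 − 28) / 28² = 1020.408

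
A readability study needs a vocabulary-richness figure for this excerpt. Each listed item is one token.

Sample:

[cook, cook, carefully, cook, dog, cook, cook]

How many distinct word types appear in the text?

Distinct types: {carefully, cook, dog}
V = 3

3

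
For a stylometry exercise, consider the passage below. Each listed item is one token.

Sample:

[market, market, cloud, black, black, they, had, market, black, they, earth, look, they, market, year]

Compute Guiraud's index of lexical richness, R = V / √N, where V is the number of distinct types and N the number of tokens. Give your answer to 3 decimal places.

N = 15, V = 8.
√N = 3.872983
R = 8 / 3.872983 = 2.066

2.066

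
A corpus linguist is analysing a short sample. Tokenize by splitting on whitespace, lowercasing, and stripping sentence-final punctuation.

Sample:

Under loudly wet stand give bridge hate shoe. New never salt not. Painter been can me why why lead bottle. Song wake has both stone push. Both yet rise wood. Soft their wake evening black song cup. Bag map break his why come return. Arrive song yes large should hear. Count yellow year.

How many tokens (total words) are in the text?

Tokens: under, loudly, wet, stand, give, bridge, hate, shoe, new, never, salt, not, painter, been, can, me, why, why, lead, bottle, song, wake, has, both, stone, push, both, yet, rise, wood, soft, their, wake, evening, black, song, cup, bag, map, break, his, why, come, return, arrive, song, yes, large, should, hear, count, yellow, year
N = 53

53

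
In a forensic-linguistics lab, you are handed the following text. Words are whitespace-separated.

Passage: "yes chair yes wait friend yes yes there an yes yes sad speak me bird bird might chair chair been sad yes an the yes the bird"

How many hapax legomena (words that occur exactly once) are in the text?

7

Frequencies: yes:8, chair:3, bird:3, an:2, sad:2, the:2, wait:1, friend:1, there:1, speak:1, me:1, might:1, been:1
Hapax (freq=1): been, friend, me, might, speak, there, wait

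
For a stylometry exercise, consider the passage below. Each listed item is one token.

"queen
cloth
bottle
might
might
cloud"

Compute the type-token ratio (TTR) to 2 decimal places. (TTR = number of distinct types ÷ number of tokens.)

N = 6 tokens, V = 5 types.
TTR = V / N = 5 / 6 = 0.83

0.83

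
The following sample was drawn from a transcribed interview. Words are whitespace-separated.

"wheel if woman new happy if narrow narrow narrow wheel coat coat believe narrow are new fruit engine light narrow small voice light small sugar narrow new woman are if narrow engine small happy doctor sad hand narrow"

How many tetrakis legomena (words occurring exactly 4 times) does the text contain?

0

Frequencies: narrow:8, if:3, new:3, small:3, wheel:2, woman:2, happy:2, coat:2, are:2, engine:2, light:2, believe:1, fruit:1, voice:1, sugar:1, doctor:1, sad:1, hand:1
Words with frequency 4: (none)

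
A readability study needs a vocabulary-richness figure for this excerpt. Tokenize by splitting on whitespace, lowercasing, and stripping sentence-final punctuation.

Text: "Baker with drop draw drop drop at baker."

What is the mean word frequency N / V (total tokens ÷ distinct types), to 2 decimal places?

N = 8 tokens, V = 5 types.
Mean frequency = N / V = 8 / 5 = 1.60

1.60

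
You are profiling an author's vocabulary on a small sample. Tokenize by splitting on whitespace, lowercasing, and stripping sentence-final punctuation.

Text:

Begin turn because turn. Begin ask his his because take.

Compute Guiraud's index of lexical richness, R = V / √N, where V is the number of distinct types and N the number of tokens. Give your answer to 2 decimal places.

N = 10, V = 6.
√N = 3.162278
R = 6 / 3.162278 = 1.90

1.90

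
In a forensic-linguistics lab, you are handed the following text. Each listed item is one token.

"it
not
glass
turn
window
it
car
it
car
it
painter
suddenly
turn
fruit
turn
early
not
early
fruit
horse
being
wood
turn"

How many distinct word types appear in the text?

Distinct types: {being, car, early, fruit, glass, horse, it, not, painter, suddenly, turn, window, wood}
V = 13

13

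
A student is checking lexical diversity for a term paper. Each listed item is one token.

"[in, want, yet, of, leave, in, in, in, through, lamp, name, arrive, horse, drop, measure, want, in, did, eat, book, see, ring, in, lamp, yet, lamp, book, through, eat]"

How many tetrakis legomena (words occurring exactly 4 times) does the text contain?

Frequencies: in:6, lamp:3, want:2, yet:2, through:2, eat:2, book:2, of:1, leave:1, name:1, arrive:1, horse:1, drop:1, measure:1, did:1, see:1, ring:1
Words with frequency 4: (none)

0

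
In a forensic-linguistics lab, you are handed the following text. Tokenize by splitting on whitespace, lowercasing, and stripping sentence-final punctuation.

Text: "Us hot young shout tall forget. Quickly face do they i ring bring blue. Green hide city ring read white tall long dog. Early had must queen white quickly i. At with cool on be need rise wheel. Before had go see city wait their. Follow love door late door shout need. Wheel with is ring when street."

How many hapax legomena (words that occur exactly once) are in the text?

33

Frequencies: ring:3, shout:2, tall:2, quickly:2, i:2, city:2, white:2, had:2, with:2, need:2, wheel:2, door:2, us:1, hot:1, young:1, forget:1, face:1, do:1, they:1, bring:1, … (25 more, each freq 1)
Hapax (freq=1): at, be, before, blue, bring, cool, do, dog, early, face, follow, forget, go, green, hide, hot, is, late, long, love, must, on, queen, read, rise, see, street, their, they, us, wait, when, young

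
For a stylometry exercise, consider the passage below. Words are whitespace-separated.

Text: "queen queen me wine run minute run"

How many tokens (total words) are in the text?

7

Tokens: queen, queen, me, wine, run, minute, run
N = 7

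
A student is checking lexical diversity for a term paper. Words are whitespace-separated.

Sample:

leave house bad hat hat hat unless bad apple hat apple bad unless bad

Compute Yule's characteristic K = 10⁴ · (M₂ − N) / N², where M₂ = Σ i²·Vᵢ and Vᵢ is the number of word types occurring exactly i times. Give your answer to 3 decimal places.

1428.571

Frequencies: bad:4, hat:4, unless:2, apple:2, leave:1, house:1
N = 14. Frequency spectrum: V_1=2, V_2=2, V_4=2
M₂ = 1²·2 + 2²·2 + 4²·2 = 42
K = 10000 × (42 − 14) / 14² = 1428.571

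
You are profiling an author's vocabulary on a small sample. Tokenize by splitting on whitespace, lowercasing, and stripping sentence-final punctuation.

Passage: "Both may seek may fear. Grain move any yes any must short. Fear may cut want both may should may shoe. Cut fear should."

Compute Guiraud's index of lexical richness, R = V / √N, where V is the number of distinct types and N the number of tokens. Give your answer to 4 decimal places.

2.8577

N = 24, V = 14.
√N = 4.898979
R = 14 / 4.898979 = 2.8577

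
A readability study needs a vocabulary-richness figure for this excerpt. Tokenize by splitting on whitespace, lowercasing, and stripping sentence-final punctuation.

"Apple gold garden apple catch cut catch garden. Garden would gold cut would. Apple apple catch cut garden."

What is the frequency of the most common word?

4

Frequencies: apple:4, garden:4, catch:3, cut:3, gold:2, would:2
Most common: 'apple' with frequency 4.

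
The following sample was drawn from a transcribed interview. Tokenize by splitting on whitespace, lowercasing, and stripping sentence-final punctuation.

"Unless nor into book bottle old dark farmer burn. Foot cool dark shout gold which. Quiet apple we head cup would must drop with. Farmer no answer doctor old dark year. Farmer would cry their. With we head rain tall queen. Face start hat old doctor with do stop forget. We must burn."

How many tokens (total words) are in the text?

53

Tokens: unless, nor, into, book, bottle, old, dark, farmer, burn, foot, cool, dark, shout, gold, which, quiet, apple, we, head, cup, would, must, drop, with, farmer, no, answer, doctor, old, dark, year, farmer, would, cry, their, with, we, head, rain, tall, queen, face, start, hat, old, doctor, with, do, stop, forget, we, must, burn
N = 53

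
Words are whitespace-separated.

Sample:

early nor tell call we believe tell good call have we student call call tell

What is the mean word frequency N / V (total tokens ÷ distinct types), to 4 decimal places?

N = 15 tokens, V = 9 types.
Mean frequency = N / V = 15 / 9 = 1.6667

1.6667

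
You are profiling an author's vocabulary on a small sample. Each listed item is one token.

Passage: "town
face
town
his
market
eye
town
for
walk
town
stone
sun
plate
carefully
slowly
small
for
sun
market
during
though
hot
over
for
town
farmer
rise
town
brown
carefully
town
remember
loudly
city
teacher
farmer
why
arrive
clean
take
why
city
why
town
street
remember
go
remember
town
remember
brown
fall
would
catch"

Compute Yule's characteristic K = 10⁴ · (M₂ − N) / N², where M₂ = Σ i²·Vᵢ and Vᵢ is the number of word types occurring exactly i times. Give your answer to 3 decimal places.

Frequencies: town:9, remember:4, for:3, why:3, market:2, sun:2, carefully:2, farmer:2, brown:2, city:2, face:1, his:1, eye:1, walk:1, stone:1, plate:1, slowly:1, small:1, during:1, though:1, … (13 more, each freq 1)
N = 54. Frequency spectrum: V_1=23, V_2=6, V_3=2, V_4=1, V_9=1
M₂ = 1²·23 + 2²·6 + 3²·2 + 4²·1 + 9²·1 = 162
K = 10000 × (162 − 54) / 54² = 370.370

370.370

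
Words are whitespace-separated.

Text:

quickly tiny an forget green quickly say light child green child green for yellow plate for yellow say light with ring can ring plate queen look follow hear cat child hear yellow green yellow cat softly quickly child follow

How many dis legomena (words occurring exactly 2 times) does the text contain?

8

Frequencies: green:4, child:4, yellow:4, quickly:3, say:2, light:2, for:2, plate:2, ring:2, follow:2, hear:2, cat:2, tiny:1, an:1, forget:1, with:1, can:1, queen:1, look:1, softly:1
Words with frequency 2: cat, follow, for, hear, light, plate, ring, say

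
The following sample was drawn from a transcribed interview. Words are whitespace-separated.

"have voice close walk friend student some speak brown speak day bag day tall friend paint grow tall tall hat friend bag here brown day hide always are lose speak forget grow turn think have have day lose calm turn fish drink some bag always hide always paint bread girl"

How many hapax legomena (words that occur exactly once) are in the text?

14

Frequencies: day:4, have:3, friend:3, speak:3, bag:3, tall:3, always:3, some:2, brown:2, paint:2, grow:2, hide:2, lose:2, turn:2, voice:1, close:1, walk:1, student:1, hat:1, here:1, … (8 more, each freq 1)
Hapax (freq=1): are, bread, calm, close, drink, fish, forget, girl, hat, here, student, think, voice, walk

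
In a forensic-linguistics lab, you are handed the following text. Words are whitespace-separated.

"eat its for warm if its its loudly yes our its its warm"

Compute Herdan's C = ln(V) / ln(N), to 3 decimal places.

N = 13, V = 8.
ln(V) = 2.079442, ln(N) = 2.564949
C = 2.079442 / 2.564949 = 0.811

0.811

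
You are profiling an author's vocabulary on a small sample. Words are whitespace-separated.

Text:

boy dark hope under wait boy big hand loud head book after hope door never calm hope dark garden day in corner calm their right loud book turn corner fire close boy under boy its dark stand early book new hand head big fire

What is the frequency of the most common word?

4

Frequencies: boy:4, dark:3, hope:3, book:3, under:2, big:2, hand:2, loud:2, head:2, calm:2, corner:2, fire:2, wait:1, after:1, door:1, never:1, garden:1, day:1, in:1, their:1, … (7 more, each freq 1)
Most common: 'boy' with frequency 4.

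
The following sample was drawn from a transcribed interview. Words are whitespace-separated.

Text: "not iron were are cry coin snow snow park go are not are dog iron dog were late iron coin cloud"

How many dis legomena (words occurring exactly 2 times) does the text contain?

Frequencies: iron:3, are:3, not:2, were:2, coin:2, snow:2, dog:2, cry:1, park:1, go:1, late:1, cloud:1
Words with frequency 2: coin, dog, not, snow, were

5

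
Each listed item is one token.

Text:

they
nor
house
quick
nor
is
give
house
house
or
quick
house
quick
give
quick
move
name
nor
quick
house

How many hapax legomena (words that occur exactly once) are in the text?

5

Frequencies: house:5, quick:5, nor:3, give:2, they:1, is:1, or:1, move:1, name:1
Hapax (freq=1): is, move, name, or, they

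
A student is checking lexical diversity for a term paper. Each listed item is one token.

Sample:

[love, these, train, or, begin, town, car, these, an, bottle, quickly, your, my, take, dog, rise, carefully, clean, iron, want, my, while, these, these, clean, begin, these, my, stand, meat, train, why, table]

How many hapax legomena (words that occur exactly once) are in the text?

19

Frequencies: these:5, my:3, train:2, begin:2, clean:2, love:1, or:1, town:1, car:1, an:1, bottle:1, quickly:1, your:1, take:1, dog:1, rise:1, carefully:1, iron:1, want:1, while:1, … (4 more, each freq 1)
Hapax (freq=1): an, bottle, car, carefully, dog, iron, love, meat, or, quickly, rise, stand, table, take, town, want, while, why, your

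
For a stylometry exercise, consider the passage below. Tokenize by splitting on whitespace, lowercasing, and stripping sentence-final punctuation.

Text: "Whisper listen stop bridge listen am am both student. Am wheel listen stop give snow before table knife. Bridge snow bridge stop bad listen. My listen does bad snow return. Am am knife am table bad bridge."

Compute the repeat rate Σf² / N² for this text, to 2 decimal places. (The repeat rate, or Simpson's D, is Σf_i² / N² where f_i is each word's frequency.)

0.09

Frequencies: am:6, listen:5, bridge:4, stop:3, snow:3, bad:3, table:2, knife:2, whisper:1, both:1, student:1, wheel:1, give:1, before:1, my:1, does:1, return:1
Σf² = 121; N² = 1369
Repeat rate = 121 / 1369 = 0.09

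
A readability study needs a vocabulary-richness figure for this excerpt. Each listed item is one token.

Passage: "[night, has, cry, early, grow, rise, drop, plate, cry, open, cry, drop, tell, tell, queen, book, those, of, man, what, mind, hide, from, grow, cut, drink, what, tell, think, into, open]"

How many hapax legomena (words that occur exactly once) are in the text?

Frequencies: cry:3, tell:3, grow:2, drop:2, open:2, what:2, night:1, has:1, early:1, rise:1, plate:1, queen:1, book:1, those:1, of:1, man:1, mind:1, hide:1, from:1, cut:1, … (3 more, each freq 1)
Hapax (freq=1): book, cut, drink, early, from, has, hide, into, man, mind, night, of, plate, queen, rise, think, those

17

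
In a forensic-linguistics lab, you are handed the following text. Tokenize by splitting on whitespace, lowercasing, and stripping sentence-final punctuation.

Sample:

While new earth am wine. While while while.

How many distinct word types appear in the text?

Distinct types: {am, earth, new, while, wine}
V = 5

5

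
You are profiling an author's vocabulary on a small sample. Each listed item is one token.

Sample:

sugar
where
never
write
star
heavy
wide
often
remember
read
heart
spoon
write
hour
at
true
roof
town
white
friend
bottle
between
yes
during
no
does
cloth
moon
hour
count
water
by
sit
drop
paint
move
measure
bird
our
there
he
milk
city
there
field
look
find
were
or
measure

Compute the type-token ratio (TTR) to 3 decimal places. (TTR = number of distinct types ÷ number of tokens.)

N = 50 tokens, V = 46 types.
TTR = V / N = 46 / 50 = 0.920

0.920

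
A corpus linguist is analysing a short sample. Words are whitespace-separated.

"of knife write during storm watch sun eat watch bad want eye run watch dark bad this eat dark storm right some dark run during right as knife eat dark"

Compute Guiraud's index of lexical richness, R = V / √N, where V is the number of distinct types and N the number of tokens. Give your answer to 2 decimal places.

N = 30, V = 17.
√N = 5.477226
R = 17 / 5.477226 = 3.10

3.10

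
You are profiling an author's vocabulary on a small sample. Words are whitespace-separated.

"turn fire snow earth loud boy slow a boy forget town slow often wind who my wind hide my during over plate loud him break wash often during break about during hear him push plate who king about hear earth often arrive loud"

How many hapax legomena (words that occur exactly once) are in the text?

12

Frequencies: loud:3, often:3, during:3, earth:2, boy:2, slow:2, wind:2, who:2, my:2, plate:2, him:2, break:2, about:2, hear:2, turn:1, fire:1, snow:1, a:1, forget:1, town:1, … (6 more, each freq 1)
Hapax (freq=1): a, arrive, fire, forget, hide, king, over, push, snow, town, turn, wash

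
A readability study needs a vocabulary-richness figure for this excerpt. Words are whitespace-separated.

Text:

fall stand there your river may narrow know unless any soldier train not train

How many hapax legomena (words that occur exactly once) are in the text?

Frequencies: train:2, fall:1, stand:1, there:1, your:1, river:1, may:1, narrow:1, know:1, unless:1, any:1, soldier:1, not:1
Hapax (freq=1): any, fall, know, may, narrow, not, river, soldier, stand, there, unless, your

12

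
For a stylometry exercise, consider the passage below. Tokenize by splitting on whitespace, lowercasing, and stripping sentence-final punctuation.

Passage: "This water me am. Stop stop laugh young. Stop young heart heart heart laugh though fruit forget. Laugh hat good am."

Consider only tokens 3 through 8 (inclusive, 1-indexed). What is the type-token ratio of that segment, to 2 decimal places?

0.83

Segment tokens 3–8: me, am, stop, stop, laugh, young
Segment N = 6, segment V = 5.
TTR = 5 / 6 = 0.83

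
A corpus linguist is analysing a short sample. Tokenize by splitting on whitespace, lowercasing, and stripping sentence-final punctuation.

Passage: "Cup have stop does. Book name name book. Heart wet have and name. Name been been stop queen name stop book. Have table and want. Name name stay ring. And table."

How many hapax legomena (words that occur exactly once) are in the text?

8

Frequencies: name:7, have:3, stop:3, book:3, and:3, been:2, table:2, cup:1, does:1, heart:1, wet:1, queen:1, want:1, stay:1, ring:1
Hapax (freq=1): cup, does, heart, queen, ring, stay, want, wet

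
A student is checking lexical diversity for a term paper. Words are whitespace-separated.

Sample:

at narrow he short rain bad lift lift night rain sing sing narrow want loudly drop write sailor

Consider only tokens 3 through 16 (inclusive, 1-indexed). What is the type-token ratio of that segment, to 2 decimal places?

Segment tokens 3–16: he, short, rain, bad, lift, lift, night, rain, sing, sing, narrow, want, loudly, drop
Segment N = 14, segment V = 11.
TTR = 11 / 14 = 0.79

0.79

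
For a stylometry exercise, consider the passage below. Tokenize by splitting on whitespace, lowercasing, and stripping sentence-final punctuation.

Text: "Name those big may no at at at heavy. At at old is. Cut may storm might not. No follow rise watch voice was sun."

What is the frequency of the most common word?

5

Frequencies: at:5, may:2, no:2, name:1, those:1, big:1, heavy:1, old:1, is:1, cut:1, storm:1, might:1, not:1, follow:1, rise:1, watch:1, voice:1, was:1, sun:1
Most common: 'at' with frequency 5.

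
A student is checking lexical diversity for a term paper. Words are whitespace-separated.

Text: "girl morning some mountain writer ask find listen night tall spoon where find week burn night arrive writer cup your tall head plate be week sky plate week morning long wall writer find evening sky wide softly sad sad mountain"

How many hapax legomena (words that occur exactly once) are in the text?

Frequencies: writer:3, find:3, week:3, morning:2, mountain:2, night:2, tall:2, plate:2, sky:2, sad:2, girl:1, some:1, ask:1, listen:1, spoon:1, where:1, burn:1, arrive:1, cup:1, your:1, … (7 more, each freq 1)
Hapax (freq=1): arrive, ask, be, burn, cup, evening, girl, head, listen, long, softly, some, spoon, wall, where, wide, your

17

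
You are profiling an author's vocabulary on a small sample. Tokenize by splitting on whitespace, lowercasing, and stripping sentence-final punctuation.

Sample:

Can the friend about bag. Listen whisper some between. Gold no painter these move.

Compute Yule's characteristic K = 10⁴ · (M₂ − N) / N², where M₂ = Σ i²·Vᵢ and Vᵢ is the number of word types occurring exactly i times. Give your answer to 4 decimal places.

0.0000

Frequencies: can:1, the:1, friend:1, about:1, bag:1, listen:1, whisper:1, some:1, between:1, gold:1, no:1, painter:1, these:1, move:1
N = 14. Frequency spectrum: V_1=14
M₂ = 1²·14 = 14
K = 10000 × (14 − 14) / 14² = 0.0000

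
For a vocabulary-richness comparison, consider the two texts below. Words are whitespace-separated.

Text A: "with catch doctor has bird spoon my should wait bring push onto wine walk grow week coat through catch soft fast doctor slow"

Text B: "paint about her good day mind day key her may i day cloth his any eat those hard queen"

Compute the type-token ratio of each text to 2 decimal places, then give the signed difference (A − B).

0.07

TTR(A) = 21/23 = 0.91
TTR(B) = 16/19 = 0.84
Difference = 0.91 − 0.84 = 0.07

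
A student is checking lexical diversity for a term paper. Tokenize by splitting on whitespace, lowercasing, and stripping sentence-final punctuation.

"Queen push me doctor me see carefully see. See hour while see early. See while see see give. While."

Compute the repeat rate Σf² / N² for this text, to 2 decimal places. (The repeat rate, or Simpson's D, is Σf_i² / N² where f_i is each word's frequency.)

Frequencies: see:7, while:3, me:2, queen:1, push:1, doctor:1, carefully:1, hour:1, early:1, give:1
Σf² = 69; N² = 361
Repeat rate = 69 / 361 = 0.19

0.19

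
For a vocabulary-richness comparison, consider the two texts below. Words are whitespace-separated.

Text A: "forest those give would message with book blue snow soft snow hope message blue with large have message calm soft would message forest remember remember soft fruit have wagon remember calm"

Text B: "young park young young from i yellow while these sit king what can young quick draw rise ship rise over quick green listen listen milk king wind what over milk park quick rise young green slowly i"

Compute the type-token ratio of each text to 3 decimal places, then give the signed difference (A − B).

TTR(A) = 17/31 = 0.548
TTR(B) = 21/37 = 0.568
Difference = 0.548 − 0.568 = -0.020

-0.020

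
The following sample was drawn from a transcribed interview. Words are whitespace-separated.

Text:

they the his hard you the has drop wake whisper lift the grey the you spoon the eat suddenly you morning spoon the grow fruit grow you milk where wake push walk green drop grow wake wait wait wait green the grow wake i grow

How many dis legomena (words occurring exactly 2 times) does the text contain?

3

Frequencies: the:7, grow:5, you:4, wake:4, wait:3, drop:2, spoon:2, green:2, they:1, his:1, hard:1, has:1, whisper:1, lift:1, grey:1, eat:1, suddenly:1, morning:1, fruit:1, milk:1, … (4 more, each freq 1)
Words with frequency 2: drop, green, spoon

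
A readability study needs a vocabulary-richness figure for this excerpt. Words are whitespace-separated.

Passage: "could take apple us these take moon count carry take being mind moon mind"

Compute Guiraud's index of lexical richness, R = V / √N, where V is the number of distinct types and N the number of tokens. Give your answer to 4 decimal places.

2.6726

N = 14, V = 10.
√N = 3.741657
R = 10 / 3.741657 = 2.6726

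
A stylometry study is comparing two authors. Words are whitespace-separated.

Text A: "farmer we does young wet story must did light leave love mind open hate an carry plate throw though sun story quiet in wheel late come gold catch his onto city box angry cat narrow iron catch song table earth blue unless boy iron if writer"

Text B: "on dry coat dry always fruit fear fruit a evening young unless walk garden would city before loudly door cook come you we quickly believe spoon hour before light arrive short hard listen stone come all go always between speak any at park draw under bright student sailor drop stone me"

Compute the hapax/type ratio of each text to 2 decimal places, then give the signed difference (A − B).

0.06

A: hapax=40, V=43, ratio=0.93
B: hapax=39, V=45, ratio=0.87
Difference = 0.93 − 0.87 = 0.06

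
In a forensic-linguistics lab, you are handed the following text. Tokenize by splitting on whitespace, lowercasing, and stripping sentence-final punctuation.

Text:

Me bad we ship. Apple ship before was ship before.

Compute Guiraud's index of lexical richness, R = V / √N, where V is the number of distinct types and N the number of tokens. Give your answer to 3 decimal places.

N = 10, V = 7.
√N = 3.162278
R = 7 / 3.162278 = 2.214

2.214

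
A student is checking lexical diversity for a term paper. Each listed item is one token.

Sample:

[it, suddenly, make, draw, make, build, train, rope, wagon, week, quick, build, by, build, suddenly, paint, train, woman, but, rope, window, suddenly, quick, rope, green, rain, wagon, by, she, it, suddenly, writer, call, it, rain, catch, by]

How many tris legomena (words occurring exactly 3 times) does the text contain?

Frequencies: suddenly:4, it:3, build:3, rope:3, by:3, make:2, train:2, wagon:2, quick:2, rain:2, draw:1, week:1, paint:1, woman:1, but:1, window:1, green:1, she:1, writer:1, call:1, … (1 more, each freq 1)
Words with frequency 3: build, by, it, rope

4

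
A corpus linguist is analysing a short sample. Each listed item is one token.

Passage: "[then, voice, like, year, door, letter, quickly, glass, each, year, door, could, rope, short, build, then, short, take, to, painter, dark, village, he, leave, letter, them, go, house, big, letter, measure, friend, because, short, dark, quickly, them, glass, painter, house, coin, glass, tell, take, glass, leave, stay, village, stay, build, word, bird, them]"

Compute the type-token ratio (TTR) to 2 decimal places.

N = 53 tokens, V = 32 types.
TTR = V / N = 32 / 53 = 0.60

0.60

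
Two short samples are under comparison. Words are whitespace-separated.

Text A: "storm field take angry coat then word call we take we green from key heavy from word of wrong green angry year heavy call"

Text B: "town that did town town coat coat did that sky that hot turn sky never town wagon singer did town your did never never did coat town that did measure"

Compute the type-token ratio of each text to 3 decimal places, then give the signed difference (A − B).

0.267

TTR(A) = 16/24 = 0.667
TTR(B) = 12/30 = 0.400
Difference = 0.667 − 0.400 = 0.267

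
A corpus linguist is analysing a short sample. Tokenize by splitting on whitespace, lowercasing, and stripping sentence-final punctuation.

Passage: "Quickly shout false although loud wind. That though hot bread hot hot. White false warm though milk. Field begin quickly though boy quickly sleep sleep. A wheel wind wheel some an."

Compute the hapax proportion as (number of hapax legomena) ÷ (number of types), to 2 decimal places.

0.67

Frequencies: quickly:3, though:3, hot:3, false:2, wind:2, sleep:2, wheel:2, shout:1, although:1, loud:1, that:1, bread:1, white:1, warm:1, milk:1, field:1, begin:1, boy:1, a:1, some:1, … (1 more, each freq 1)
Hapax count = 14; type count = 21.
Ratio = 14 / 21 = 0.67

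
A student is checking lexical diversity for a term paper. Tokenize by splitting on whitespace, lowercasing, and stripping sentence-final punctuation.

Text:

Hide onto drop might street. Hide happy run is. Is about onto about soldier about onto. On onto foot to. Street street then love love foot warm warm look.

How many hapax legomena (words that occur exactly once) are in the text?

Frequencies: onto:4, street:3, about:3, hide:2, is:2, foot:2, love:2, warm:2, drop:1, might:1, happy:1, run:1, soldier:1, on:1, to:1, then:1, look:1
Hapax (freq=1): drop, happy, look, might, on, run, soldier, then, to

9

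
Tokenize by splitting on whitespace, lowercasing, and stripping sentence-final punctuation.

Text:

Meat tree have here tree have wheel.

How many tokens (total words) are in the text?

Tokens: meat, tree, have, here, tree, have, wheel
N = 7

7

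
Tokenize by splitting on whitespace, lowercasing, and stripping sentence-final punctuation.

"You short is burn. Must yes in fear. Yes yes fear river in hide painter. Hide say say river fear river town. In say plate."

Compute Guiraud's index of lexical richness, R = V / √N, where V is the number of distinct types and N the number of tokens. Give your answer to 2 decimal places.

N = 25, V = 14.
√N = 5.000000
R = 14 / 5.000000 = 2.80

2.80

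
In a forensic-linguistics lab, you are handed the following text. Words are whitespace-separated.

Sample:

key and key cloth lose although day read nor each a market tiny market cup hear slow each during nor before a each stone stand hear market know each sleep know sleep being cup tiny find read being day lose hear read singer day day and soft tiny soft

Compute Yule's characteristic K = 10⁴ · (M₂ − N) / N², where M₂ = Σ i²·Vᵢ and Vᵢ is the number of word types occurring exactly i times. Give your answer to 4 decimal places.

Frequencies: day:4, each:4, read:3, market:3, tiny:3, hear:3, key:2, and:2, lose:2, nor:2, a:2, cup:2, know:2, sleep:2, being:2, soft:2, cloth:1, although:1, slow:1, during:1, … (5 more, each freq 1)
N = 49. Frequency spectrum: V_1=9, V_2=10, V_3=4, V_4=2
M₂ = 1²·9 + 2²·10 + 3²·4 + 4²·2 = 117
K = 10000 × (117 − 49) / 49² = 283.2153

283.2153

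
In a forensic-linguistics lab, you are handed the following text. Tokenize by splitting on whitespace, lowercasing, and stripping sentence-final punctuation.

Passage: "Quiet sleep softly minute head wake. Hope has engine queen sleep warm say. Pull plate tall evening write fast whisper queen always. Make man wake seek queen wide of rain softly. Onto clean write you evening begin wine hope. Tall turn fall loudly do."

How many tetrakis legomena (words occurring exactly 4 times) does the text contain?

Frequencies: queen:3, sleep:2, softly:2, wake:2, hope:2, tall:2, evening:2, write:2, quiet:1, minute:1, head:1, has:1, engine:1, warm:1, say:1, pull:1, plate:1, fast:1, whisper:1, always:1, … (15 more, each freq 1)
Words with frequency 4: (none)

0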